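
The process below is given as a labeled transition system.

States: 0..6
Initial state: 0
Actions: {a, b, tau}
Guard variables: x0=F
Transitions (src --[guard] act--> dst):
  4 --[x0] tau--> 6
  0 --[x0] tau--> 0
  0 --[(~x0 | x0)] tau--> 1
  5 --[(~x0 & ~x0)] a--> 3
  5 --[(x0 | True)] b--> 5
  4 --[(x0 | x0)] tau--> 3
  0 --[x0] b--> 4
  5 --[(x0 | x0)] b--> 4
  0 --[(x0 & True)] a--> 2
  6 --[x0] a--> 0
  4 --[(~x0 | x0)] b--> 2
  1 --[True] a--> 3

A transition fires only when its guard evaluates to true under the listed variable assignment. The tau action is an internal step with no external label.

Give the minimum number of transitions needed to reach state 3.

Answer: 2

Trace:
BFS to 3:
  depth 0: {0}
  depth 1: {1}
  depth 2: {3}
depth(3)=2, e.g. tau·a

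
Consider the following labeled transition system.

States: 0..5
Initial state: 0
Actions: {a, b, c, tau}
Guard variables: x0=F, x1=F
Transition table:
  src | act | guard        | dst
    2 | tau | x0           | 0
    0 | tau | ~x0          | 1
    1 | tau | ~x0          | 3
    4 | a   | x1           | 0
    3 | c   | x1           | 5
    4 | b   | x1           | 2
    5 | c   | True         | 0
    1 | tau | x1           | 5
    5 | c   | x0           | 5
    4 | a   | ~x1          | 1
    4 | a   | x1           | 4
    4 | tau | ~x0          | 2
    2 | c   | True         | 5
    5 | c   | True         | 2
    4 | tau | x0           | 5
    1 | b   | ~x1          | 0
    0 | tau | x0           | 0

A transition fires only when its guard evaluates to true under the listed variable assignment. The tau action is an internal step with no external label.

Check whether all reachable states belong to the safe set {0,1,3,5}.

Safe = {0,1,3,5}
Reach set: {0,1,3}
  0: safe
  1: safe
  3: safe

Answer: INVARIANT HOLDS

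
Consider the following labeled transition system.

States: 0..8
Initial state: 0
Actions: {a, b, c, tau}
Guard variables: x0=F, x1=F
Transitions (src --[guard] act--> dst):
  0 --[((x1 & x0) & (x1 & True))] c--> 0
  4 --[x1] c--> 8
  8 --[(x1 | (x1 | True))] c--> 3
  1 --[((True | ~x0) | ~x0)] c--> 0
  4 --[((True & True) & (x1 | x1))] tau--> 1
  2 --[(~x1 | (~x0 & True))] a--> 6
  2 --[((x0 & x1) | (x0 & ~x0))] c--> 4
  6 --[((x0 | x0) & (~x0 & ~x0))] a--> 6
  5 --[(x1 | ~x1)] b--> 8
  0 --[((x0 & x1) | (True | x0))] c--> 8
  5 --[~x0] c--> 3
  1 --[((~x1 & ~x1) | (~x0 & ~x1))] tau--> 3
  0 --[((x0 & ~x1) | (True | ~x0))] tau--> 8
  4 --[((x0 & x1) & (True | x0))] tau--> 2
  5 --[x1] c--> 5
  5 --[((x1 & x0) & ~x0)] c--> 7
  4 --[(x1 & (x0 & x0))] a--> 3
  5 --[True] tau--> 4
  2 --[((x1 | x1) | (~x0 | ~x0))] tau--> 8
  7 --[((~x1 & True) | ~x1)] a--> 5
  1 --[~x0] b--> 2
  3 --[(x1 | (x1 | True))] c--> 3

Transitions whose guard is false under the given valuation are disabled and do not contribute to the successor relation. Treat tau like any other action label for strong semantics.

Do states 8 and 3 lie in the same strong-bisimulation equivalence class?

Bisimulation quotient by refinement:
  π0 = {{0,1,2,3,4,5,6,7,8}}
  π1 = {{0},{1,5},{2},{3,8},{4,6},{7}}
  π2 = {{0},{1},{2},{3,8},{4,6},{5},{7}}
stable after 3 split(s): 7 block(s)
8∈{3,8}, 3∈{3,8}

Answer: BISIMILAR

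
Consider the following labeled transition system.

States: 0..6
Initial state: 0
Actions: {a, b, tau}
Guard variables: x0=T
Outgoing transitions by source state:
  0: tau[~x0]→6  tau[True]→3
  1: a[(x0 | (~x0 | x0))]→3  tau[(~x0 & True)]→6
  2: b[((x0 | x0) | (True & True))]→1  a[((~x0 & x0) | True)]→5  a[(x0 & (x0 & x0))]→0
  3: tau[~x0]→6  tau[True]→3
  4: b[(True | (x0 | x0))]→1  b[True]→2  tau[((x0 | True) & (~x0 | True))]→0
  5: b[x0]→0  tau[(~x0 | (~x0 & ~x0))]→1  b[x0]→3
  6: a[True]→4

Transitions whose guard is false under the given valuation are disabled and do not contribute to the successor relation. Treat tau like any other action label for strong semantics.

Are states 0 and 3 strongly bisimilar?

Answer: BISIMILAR

Working:
Bisimulation quotient by refinement:
  P[0] = {{0,1,2,3,4,5,6}}
  P[1] = {{0,3},{1,6},{2},{4},{5}}
  P[2] = {{0,3},{1},{2},{4},{5},{6}}
Fixed point at round 3; 6 class(es).
class of 0: {0,3}; class of 3: {0,3}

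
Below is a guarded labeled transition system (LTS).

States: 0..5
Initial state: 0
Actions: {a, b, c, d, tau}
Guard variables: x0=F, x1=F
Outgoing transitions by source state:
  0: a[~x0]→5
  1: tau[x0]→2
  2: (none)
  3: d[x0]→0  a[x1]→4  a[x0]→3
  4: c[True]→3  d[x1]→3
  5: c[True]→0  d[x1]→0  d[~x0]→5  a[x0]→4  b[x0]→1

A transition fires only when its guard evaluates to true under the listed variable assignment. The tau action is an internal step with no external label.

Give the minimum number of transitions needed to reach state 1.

Answer: UNREACHABLE

Analysis:
Layered search for 1:
  Layer 0: {0}
  Layer 1: {5}
1 never appears.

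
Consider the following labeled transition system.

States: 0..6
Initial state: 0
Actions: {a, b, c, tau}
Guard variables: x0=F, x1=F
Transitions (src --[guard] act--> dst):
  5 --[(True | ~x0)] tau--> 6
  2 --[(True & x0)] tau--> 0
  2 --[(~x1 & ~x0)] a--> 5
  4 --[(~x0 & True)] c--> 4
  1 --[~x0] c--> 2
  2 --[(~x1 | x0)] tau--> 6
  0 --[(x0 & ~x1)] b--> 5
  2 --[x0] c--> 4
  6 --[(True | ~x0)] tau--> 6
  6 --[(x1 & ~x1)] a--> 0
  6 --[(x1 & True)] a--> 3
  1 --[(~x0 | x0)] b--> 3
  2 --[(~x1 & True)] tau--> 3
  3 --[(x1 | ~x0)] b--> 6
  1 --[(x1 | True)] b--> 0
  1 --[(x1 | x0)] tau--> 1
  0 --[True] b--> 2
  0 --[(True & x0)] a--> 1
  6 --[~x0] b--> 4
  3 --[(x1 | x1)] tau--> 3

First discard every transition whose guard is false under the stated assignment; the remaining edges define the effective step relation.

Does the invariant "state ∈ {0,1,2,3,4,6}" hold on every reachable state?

Answer: INVARIANT VIOLATED at state 5

Analysis:
Inv-set: {0,1,2,3,4,6}
Reachable = {0,2,3,4,5,6}
  0: ✓
  2: ✓
  3: ✓
  4: ✓
  5: VIOLATES
  6: ✓
witness against invariant: b·a → 5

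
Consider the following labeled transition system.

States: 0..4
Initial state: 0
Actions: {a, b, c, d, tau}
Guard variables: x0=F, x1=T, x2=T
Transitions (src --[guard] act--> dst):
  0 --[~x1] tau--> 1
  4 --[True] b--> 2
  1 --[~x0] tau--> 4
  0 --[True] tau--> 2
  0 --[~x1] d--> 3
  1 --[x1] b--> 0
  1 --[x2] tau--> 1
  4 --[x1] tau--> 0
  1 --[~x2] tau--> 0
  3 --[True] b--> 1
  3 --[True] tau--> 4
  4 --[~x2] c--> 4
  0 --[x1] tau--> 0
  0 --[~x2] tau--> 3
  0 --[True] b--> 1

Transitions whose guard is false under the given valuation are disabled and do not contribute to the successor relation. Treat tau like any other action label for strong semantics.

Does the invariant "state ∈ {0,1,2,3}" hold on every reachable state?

Answer: INVARIANT VIOLATED at state 4

Analysis:
Inv-set: {0,1,2,3}
Reach set: {0,1,2,4}
  0: ✓
  1: ✓
  2: ✓
  4: VIOLATES
reach 4 via b·tau — violates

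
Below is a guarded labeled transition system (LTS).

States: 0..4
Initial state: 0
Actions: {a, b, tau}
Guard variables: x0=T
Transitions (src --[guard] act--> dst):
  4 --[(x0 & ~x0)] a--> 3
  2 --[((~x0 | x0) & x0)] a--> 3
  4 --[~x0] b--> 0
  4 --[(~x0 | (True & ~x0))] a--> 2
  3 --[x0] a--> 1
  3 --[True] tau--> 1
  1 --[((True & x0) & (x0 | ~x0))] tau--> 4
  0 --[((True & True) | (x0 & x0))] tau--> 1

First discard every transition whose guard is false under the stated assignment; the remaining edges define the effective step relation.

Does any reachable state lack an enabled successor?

Reach set: {0,1,4}
  0: tau→1  [deg 1]
  1: tau→4  [deg 1]
  4: ∅  [deadlock]
witness 4: tau·tau

Answer: DEADLOCK at state 4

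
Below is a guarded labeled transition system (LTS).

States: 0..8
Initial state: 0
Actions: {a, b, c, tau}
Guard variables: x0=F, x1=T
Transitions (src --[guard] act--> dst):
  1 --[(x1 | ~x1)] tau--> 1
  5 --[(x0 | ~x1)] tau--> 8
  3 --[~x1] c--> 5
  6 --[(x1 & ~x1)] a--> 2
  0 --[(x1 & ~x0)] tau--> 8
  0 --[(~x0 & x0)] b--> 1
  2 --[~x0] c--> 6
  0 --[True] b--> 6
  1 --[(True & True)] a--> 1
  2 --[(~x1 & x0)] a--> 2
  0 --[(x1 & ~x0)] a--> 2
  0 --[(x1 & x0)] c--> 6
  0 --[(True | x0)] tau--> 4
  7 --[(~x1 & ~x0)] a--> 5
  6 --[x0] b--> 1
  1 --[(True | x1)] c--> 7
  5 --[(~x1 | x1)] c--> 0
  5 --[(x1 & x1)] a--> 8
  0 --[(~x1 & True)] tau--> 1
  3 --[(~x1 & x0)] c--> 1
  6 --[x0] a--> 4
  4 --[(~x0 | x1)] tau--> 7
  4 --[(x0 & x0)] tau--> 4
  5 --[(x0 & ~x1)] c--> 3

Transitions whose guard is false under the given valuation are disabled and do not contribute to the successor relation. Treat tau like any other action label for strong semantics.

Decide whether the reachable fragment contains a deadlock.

Reachable = {0,2,4,6,7,8}
  0: a→2  b→6  tau→4  tau→8  [4 exit(s)]
  2: c→6  [1 exit(s)]
  4: tau→7  [1 exit(s)]
  6: ∅  [no exit]
  7: ∅  [no exit]
  8: ∅  [no exit]
trace reaching 6: b

Answer: DEADLOCK at state 6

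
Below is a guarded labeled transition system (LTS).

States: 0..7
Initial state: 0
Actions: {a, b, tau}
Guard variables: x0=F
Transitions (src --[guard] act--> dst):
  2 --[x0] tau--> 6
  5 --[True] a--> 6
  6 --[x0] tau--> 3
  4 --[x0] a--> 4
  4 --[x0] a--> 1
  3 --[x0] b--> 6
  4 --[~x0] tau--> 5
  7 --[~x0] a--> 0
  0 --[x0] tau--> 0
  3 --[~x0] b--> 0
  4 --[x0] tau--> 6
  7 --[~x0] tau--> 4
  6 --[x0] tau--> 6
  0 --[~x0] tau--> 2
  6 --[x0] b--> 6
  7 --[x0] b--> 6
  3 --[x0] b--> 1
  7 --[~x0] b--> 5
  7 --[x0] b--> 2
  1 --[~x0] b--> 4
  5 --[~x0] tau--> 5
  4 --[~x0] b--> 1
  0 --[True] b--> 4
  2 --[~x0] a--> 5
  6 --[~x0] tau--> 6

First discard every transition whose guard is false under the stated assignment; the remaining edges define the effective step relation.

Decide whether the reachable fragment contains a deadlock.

Answer: DEADLOCK-FREE

Working:
R = {0,1,2,4,5,6}
  0: b→4  tau→2  [2 out]
  1: b→4  [1 out]
  2: a→5  [1 out]
  4: b→1  tau→5  [2 out]
  5: a→6  tau→5  [2 out]
  6: tau→6  [1 out]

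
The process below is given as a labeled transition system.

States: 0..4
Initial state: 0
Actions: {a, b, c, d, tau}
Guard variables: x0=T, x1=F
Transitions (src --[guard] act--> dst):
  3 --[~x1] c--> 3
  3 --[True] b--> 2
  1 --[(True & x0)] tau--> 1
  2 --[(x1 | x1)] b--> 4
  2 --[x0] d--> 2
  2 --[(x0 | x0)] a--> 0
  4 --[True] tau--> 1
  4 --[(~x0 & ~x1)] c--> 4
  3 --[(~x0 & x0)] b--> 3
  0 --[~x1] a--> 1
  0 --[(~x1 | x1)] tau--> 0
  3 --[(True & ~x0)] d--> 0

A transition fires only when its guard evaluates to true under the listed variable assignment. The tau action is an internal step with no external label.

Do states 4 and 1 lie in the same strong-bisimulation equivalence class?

Bisimulation quotient by refinement:
  P[0] = {{0,1,2,3,4}}
  P[1] = {{0},{1,4},{2},{3}}
stable after 2 split(s): 4 block(s)
class of 4: {1,4}; class of 1: {1,4}

Answer: BISIMILAR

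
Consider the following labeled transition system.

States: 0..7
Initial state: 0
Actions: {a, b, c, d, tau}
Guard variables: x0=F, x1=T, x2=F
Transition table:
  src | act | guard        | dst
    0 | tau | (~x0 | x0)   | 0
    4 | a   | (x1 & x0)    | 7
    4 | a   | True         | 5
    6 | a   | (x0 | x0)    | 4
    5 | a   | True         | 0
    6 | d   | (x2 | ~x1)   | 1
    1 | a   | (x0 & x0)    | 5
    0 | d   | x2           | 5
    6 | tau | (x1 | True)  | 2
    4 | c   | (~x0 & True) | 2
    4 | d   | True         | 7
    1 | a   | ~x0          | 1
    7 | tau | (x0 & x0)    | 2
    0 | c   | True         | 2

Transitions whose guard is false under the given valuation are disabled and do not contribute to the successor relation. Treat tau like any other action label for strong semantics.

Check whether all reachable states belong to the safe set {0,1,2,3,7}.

Answer: INVARIANT HOLDS

Trace:
Safe = {0,1,2,3,7}
Reach set: {0,2}
  0: safe
  2: safe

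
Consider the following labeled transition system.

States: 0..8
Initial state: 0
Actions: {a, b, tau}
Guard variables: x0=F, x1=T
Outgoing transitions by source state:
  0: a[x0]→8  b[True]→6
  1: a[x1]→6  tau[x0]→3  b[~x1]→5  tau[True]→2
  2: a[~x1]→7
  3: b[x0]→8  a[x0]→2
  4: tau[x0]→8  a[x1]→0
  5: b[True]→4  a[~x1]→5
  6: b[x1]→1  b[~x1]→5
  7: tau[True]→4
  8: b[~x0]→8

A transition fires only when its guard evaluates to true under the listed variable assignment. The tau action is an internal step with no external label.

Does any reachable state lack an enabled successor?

Reachable = {0,1,2,6}
  0: b→6  [deg 1]
  1: a→6  tau→2  [deg 2]
  2: ∅  [no exit]
  6: b→1  [deg 1]
witness 2: b·b·tau

Answer: DEADLOCK at state 2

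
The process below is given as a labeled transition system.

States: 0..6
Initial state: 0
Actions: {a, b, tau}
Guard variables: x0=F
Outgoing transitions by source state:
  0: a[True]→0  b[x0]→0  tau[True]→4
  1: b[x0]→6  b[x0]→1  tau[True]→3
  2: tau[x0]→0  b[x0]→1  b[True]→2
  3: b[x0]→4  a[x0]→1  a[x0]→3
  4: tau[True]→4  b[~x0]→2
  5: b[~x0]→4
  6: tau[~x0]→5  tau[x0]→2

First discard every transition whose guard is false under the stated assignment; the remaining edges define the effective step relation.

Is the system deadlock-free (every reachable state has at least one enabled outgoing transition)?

Answer: DEADLOCK-FREE

Working:
Reachable = {0,2,4}
  0: a→0  tau→4  [2 out]
  2: b→2  [1 out]
  4: b→2  tau→4  [2 out]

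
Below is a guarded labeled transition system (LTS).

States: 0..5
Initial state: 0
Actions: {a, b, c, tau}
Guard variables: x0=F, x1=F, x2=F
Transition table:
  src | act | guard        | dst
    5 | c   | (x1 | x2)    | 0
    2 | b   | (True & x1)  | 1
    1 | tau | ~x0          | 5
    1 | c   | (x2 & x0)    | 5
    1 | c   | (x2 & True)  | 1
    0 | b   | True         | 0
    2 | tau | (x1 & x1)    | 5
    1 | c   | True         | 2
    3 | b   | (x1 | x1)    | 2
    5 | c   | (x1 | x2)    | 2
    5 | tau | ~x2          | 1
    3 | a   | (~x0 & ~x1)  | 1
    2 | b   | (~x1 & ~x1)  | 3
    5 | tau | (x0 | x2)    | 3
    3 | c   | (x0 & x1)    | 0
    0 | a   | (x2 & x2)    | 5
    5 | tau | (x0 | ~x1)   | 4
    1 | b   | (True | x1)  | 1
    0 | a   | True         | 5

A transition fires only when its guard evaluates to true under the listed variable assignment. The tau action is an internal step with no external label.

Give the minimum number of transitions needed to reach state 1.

Answer: 2

Trace:
Layered search for 1:
  L0 = {0}
  L1 = {5}
  L2 = {1,4}
depth(1)=2, e.g. a·tau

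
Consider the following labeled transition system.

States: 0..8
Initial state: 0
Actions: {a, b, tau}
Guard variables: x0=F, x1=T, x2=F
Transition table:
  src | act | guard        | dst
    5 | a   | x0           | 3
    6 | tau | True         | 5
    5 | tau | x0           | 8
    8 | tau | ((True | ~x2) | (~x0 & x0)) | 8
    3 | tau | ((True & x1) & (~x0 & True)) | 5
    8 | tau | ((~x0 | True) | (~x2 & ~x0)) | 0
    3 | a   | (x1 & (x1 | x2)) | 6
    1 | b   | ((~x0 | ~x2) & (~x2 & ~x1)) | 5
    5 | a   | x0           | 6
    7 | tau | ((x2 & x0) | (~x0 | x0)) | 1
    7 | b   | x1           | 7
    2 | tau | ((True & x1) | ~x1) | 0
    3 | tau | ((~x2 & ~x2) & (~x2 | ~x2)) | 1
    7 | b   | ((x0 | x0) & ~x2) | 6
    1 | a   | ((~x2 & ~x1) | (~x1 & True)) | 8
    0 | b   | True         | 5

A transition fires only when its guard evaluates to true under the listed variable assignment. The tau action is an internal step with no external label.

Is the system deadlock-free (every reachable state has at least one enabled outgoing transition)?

Reachable = {0,5}
  0: b→5  [deg 1]
  5: ∅  [STUCK]
trace reaching 5: b

Answer: DEADLOCK at state 5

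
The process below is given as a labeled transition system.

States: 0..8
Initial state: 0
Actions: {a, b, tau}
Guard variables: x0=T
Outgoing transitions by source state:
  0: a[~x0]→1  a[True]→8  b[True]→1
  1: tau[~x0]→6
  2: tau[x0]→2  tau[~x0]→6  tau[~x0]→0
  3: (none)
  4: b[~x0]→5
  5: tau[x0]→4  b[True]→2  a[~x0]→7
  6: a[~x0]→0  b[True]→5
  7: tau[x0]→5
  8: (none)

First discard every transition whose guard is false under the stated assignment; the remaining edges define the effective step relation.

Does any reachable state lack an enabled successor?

Answer: DEADLOCK at state 1

Working:
Reach set: {0,1,8}
  0: a→8  b→1  [2 exit(s)]
  1: ∅  [deadlock]
  8: ∅  [deadlock]
trace reaching 1: b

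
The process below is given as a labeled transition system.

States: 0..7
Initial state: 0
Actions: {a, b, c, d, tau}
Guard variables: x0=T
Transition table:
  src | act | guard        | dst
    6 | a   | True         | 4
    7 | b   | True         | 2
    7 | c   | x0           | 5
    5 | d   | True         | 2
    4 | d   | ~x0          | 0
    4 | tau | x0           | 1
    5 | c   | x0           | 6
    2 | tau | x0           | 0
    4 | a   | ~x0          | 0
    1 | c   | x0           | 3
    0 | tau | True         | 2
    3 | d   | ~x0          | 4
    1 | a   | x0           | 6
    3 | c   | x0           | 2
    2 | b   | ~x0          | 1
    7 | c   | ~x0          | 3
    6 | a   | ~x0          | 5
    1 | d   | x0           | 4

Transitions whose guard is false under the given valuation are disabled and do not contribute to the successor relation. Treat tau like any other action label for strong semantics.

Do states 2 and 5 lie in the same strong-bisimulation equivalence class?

Bisimulation quotient by refinement:
  P[0] = {{0,1,2,3,4,5,6,7}}
  P[1] = {{0,2,4},{1},{3},{5},{6},{7}}
  P[2] = {{0,2},{1},{3},{4},{5},{6},{7}}
stable after 3 split(s): 7 block(s)
[2]={0,2}  [5]={5}

Answer: NOT BISIMILAR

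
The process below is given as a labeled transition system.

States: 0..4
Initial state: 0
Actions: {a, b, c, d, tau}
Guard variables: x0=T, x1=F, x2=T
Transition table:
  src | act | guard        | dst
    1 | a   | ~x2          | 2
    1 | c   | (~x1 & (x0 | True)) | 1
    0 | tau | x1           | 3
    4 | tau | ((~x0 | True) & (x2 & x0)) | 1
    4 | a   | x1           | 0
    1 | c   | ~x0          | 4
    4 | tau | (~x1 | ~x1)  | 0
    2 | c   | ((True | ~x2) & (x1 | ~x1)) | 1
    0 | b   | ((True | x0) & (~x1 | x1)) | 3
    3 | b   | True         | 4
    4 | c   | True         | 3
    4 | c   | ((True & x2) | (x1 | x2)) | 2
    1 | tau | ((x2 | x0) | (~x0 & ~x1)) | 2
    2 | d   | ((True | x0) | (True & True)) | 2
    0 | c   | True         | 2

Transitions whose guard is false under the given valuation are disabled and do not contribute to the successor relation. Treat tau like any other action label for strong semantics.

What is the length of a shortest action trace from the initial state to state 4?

Answer: 2

Working:
Breadth-first toward 4:
  L0 = {0}
  L1 = {2,3}
  L2 = {1,4}
depth(4)=2, e.g. b·b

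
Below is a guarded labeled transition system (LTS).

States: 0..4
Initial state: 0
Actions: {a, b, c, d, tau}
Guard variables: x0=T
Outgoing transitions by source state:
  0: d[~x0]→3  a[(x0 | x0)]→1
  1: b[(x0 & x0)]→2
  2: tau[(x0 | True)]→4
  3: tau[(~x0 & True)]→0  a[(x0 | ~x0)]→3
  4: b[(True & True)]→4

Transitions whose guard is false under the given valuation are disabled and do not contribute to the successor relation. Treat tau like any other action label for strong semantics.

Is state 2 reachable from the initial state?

Answer: REACHABLE

Trace:
Guard filter leaves 5 enabled edge(s).
depth 0: {0}
depth 1: {1}  total {0,1}
depth 2: {2}  total {0,1,2}
depth 3: {4}  total {0,1,2,4}
Reach set: {0,1,2,4}
trace reaching 2: a·b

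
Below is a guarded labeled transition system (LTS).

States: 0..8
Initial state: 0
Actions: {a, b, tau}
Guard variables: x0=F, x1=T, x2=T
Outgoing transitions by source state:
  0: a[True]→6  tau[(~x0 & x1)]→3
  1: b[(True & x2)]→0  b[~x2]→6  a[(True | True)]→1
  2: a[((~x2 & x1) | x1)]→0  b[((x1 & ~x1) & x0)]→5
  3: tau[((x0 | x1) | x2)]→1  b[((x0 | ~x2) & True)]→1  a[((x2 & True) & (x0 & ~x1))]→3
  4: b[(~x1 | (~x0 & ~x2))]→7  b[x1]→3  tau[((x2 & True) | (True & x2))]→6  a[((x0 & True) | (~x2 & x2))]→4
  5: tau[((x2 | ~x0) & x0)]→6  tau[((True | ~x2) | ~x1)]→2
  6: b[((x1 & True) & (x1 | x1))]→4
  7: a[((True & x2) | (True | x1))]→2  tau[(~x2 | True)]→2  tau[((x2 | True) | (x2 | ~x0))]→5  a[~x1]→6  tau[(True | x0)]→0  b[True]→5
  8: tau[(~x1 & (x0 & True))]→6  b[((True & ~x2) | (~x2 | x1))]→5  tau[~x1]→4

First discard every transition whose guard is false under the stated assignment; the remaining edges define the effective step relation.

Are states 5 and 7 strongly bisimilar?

Answer: NOT BISIMILAR

Working:
Bisimulation quotient by refinement:
  π0 = {{0,1,2,3,4,5,6,7,8}}
  π1 = {{0},{1},{2},{3,5},{4},{6,8},{7}}
  π2 = {{0},{1},{2},{3},{4},{5},{6},{7},{8}}
9 equivalence class(es) (converged in 3)
class of 5: {5}; class of 7: {7}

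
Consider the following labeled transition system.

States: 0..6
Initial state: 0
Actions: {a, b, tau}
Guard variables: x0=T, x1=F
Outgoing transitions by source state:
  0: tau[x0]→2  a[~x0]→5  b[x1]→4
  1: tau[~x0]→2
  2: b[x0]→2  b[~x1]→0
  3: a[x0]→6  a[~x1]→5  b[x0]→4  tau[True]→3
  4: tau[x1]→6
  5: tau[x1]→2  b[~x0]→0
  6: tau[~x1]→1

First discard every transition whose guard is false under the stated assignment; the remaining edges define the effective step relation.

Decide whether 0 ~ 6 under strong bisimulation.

Answer: NOT BISIMILAR

Analysis:
Bisimulation quotient by refinement:
  π0 = {{0,1,2,3,4,5,6}}
  π1 = {{0,6},{1,4,5},{2},{3}}
  π2 = {{0},{1,4,5},{2},{3},{6}}
5 equivalence class(es) (converged in 3)
[0]={0}  [6]={6}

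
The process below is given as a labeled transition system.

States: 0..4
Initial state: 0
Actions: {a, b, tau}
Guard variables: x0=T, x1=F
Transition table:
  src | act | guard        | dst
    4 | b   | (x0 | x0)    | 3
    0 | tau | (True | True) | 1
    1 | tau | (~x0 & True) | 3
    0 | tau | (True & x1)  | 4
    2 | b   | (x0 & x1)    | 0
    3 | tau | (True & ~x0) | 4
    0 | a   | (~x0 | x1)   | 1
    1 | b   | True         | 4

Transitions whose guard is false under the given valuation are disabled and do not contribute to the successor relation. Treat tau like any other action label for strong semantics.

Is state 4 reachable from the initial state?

3 transition(s) survive guard evaluation.
Layer 0: {0}
Layer 1: {1}  now seen {0,1}
Layer 2: {4}  now seen {0,1,4}
Layer 3: {3}  now seen {0,1,3,4}
R = {0,1,3,4}
trace reaching 4: tau·b

Answer: REACHABLE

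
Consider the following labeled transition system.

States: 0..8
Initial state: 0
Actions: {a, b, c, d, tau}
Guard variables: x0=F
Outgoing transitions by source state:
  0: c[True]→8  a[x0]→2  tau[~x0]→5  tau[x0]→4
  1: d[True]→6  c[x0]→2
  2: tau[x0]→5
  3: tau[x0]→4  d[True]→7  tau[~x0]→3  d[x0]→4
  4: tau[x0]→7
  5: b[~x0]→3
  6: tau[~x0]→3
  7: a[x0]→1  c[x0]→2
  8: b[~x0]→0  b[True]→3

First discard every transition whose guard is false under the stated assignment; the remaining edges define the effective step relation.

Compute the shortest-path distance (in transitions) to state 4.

Breadth-first toward 4:
  L0 = {0}
  L1 = {5,8}
  L2 = {3}
  L3 = {7}
4 never appears.

Answer: UNREACHABLE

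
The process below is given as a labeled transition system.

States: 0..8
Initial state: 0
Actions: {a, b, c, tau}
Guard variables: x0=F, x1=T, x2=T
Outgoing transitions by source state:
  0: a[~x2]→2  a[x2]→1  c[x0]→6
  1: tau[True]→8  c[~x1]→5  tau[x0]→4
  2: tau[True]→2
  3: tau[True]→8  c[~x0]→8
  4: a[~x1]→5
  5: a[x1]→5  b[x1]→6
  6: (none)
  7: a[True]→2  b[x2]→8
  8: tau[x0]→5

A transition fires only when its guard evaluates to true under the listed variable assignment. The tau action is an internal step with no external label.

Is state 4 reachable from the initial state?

After dropping false guards: 9 live edges.
Layer 0: {0}
Layer 1: {1}  now seen {0,1}
Layer 2: {8}  now seen {0,1,8}
Reachable = {0,1,8}

Answer: UNREACHABLE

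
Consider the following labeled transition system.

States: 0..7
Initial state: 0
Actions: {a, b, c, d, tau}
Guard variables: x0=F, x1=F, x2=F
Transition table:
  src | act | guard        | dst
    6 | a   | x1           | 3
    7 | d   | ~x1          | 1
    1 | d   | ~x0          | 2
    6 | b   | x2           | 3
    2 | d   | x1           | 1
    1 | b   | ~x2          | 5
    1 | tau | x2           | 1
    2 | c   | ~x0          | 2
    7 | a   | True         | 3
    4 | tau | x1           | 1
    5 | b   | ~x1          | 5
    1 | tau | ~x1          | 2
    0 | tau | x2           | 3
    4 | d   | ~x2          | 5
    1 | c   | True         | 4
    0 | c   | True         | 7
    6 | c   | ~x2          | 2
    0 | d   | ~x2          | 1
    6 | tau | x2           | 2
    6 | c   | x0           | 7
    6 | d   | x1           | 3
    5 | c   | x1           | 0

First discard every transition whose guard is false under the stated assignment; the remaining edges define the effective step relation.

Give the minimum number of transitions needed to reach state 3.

Answer: 2

Analysis:
Breadth-first toward 3:
  L0 = {0}
  L1 = {1,7}
  L2 = {2,3,4,5}
depth(3)=2, e.g. c·a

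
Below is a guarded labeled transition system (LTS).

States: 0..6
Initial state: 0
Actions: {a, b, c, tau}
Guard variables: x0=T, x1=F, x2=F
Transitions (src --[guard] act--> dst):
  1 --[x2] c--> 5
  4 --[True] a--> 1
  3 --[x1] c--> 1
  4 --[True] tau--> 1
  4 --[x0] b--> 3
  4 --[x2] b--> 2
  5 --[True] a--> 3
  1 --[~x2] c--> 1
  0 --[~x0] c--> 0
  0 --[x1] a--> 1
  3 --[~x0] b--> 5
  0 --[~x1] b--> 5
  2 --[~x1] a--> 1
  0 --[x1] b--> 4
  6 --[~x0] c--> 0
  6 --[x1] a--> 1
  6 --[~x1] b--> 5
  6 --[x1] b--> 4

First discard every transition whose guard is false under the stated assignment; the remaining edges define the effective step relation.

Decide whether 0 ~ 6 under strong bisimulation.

Answer: BISIMILAR

Working:
Refine partition for ~:
  round 0: {{0,1,2,3,4,5,6}}
  round 1: {{0,6},{1},{2,5},{3},{4}}
  round 2: {{0,6},{1},{2},{3},{4},{5}}
stable after 3 split(s): 6 block(s)
[0]={0,6}  [6]={0,6}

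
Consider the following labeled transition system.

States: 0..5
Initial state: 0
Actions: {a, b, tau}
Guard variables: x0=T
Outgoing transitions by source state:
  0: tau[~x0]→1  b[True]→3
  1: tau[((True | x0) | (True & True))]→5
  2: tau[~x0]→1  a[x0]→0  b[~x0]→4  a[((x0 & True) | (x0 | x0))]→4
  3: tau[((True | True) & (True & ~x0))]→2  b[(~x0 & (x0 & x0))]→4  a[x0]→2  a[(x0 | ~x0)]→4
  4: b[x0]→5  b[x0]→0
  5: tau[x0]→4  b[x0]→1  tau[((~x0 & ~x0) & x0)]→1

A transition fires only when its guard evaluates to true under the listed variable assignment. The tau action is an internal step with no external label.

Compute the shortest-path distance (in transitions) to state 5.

Answer: 3

Analysis:
Layered search for 5:
  depth 0: {0}
  depth 1: {3}
  depth 2: {2,4}
  depth 3: {5}
5 enters at depth 3; path b·a·b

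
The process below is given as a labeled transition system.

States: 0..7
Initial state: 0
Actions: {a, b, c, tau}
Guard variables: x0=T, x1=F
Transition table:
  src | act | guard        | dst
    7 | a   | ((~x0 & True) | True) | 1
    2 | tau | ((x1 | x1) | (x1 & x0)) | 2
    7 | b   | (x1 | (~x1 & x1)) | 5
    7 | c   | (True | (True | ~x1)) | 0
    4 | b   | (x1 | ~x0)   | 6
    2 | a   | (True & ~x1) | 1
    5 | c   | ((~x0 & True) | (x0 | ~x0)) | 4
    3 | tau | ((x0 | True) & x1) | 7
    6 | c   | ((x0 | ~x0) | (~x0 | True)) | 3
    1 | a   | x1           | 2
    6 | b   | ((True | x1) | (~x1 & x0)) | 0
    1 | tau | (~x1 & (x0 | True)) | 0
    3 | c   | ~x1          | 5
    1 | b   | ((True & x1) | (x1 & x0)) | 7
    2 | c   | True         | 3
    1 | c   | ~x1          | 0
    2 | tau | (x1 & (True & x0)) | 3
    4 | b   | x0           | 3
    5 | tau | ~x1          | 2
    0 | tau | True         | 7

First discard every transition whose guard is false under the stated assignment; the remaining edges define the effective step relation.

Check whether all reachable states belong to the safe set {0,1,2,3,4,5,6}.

Safe = {0,1,2,3,4,5,6}
Reachable = {0,1,7}
  0: ✓
  1: ✓
  7: outside
reach 7 via tau — violates

Answer: INVARIANT VIOLATED at state 7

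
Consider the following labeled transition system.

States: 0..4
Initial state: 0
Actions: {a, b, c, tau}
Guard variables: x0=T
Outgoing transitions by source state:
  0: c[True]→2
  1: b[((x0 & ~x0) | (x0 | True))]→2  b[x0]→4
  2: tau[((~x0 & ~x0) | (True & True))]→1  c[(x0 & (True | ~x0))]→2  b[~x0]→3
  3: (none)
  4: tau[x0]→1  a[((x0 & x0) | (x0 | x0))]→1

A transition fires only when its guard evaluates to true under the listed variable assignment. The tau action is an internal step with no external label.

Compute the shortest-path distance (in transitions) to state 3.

Answer: UNREACHABLE

Analysis:
Layered search for 3:
  Layer 0: {0}
  Layer 1: {2}
  Layer 2: {1}
  Layer 3: {4}
3 never appears.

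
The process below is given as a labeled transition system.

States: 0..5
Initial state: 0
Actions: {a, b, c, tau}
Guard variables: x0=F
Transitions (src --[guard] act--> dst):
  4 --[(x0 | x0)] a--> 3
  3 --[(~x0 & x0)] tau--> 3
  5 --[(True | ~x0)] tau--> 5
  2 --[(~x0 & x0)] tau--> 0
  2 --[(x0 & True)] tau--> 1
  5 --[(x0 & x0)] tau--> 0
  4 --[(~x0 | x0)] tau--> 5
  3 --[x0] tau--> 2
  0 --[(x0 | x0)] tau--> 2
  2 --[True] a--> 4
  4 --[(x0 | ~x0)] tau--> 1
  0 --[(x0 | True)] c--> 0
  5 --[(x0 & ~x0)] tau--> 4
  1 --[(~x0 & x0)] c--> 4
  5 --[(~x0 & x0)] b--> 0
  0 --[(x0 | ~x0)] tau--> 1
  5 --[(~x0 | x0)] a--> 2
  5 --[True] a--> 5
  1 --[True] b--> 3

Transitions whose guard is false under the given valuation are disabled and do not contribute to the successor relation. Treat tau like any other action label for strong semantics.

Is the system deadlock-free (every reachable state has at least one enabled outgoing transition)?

Answer: DEADLOCK at state 3

Trace:
Reach set: {0,1,3}
  0: c→0  tau→1  [2 exit(s)]
  1: b→3  [1 exit(s)]
  3: ∅  [STUCK]
Path to 3: tau·b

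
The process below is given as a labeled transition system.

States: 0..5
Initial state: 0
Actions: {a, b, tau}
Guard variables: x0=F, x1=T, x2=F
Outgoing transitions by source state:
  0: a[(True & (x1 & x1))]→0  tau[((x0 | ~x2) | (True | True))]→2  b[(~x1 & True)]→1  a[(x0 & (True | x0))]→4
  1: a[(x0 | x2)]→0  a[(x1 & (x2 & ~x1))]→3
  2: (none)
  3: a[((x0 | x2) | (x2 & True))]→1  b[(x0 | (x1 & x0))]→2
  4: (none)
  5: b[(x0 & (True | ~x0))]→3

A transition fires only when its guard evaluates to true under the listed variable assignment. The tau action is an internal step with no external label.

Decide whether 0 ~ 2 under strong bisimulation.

Compute ~ classes (split until stable):
  round 0: {{0,1,2,3,4,5}}
  round 1: {{0},{1,2,3,4,5}}
stable after 2 split(s): 2 block(s)
0∈{0}, 2∈{1,2,3,4,5}

Answer: NOT BISIMILAR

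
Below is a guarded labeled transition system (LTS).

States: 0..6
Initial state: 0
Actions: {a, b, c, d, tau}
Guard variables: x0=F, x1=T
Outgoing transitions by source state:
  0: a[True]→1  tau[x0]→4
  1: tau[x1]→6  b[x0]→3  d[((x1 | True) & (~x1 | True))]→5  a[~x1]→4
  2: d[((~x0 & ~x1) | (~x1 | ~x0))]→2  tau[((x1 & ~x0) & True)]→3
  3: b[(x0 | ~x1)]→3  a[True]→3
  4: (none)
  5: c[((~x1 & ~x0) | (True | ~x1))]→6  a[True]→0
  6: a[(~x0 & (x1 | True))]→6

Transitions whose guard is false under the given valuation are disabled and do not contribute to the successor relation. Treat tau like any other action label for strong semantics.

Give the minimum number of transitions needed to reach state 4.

Layered search for 4:
  L0 = {0}
  L1 = {1}
  L2 = {5,6}
4 never appears.

Answer: UNREACHABLE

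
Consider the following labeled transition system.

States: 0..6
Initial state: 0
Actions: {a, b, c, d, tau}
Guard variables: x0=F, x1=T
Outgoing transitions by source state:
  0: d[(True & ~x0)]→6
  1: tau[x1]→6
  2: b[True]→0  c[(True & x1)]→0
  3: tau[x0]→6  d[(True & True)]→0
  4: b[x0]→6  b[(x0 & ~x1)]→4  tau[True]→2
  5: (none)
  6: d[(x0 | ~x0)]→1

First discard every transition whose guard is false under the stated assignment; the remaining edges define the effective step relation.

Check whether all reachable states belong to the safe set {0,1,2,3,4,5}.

Safe = {0,1,2,3,4,5}
Reach set: {0,1,6}
  0: ✓
  1: ✓
  6: ✗ unsafe
reach 6 via d — violates

Answer: INVARIANT VIOLATED at state 6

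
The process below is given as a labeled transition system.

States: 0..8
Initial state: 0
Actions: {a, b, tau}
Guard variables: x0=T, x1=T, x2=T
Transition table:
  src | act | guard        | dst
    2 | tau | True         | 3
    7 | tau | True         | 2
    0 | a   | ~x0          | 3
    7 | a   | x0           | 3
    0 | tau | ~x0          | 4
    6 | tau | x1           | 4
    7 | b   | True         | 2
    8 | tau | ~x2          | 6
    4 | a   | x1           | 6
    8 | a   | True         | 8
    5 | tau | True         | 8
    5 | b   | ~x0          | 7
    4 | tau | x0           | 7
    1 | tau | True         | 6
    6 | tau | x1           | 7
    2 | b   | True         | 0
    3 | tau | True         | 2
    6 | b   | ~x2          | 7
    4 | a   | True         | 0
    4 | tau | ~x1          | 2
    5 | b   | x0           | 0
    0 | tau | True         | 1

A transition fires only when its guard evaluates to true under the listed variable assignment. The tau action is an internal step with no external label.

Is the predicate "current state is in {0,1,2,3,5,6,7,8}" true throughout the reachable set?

Answer: INVARIANT VIOLATED at state 4

Working:
Safe = {0,1,2,3,5,6,7,8}
Reach set: {0,1,2,3,4,6,7}
  0: ok
  1: ok
  2: ok
  3: ok
  4: outside
  6: ok
  7: ok
counterexample path to 4: tau·tau·tau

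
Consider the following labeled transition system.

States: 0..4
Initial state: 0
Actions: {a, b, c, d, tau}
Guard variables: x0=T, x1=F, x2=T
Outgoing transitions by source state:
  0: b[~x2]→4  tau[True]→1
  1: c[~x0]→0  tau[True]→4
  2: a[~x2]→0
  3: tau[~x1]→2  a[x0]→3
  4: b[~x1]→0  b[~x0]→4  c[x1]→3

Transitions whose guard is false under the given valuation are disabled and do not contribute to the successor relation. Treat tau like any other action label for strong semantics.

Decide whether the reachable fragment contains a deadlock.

Answer: DEADLOCK-FREE

Analysis:
R = {0,1,4}
  0: tau→1  [1 exit(s)]
  1: tau→4  [1 exit(s)]
  4: b→0  [1 exit(s)]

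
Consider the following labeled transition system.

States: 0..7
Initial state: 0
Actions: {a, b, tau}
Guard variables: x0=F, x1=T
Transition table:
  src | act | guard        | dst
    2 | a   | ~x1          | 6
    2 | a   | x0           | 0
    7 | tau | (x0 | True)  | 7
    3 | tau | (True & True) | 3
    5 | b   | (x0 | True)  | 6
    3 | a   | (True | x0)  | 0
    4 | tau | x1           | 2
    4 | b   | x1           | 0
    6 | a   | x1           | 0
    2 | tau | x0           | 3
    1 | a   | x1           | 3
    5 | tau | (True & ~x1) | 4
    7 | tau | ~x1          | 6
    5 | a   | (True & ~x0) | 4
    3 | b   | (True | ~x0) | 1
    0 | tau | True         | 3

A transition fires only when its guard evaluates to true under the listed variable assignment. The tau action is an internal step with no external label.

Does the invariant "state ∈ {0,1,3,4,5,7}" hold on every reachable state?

Answer: INVARIANT HOLDS

Analysis:
Inv-set: {0,1,3,4,5,7}
R = {0,1,3}
  0: ok
  1: ok
  3: ok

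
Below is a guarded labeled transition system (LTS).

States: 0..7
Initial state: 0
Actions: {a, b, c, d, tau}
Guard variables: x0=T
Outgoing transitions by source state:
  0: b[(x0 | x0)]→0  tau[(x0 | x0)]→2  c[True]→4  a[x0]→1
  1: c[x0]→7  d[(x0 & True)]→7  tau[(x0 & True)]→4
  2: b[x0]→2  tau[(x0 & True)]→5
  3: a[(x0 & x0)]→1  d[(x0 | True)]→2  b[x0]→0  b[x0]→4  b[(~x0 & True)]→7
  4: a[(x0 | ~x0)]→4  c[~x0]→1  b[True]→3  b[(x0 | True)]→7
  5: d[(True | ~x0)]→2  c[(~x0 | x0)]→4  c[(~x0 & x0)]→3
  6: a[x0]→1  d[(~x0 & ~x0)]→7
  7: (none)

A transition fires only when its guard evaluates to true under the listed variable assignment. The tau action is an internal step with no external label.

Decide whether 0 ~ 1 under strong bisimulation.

Refine partition for ~:
  round 0: {{0,1,2,3,4,5,6,7}}
  round 1: {{0},{1},{2},{3},{4},{5},{6},{7}}
8 equivalence class(es) (converged in 2)
[0]={0}  [1]={1}

Answer: NOT BISIMILAR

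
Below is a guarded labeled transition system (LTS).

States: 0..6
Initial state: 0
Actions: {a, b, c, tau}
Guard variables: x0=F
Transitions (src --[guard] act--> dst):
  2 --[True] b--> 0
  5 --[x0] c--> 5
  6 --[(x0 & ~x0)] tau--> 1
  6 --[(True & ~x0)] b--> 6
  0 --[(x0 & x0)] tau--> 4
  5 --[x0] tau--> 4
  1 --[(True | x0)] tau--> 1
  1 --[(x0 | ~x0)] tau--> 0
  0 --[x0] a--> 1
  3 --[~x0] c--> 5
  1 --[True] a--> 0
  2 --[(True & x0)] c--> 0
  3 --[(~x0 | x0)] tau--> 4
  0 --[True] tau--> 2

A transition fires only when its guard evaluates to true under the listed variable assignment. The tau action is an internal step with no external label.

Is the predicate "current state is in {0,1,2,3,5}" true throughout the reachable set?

Allowed set {0,1,2,3,5}
Reach set: {0,2}
  0: ✓
  2: ✓

Answer: INVARIANT HOLDS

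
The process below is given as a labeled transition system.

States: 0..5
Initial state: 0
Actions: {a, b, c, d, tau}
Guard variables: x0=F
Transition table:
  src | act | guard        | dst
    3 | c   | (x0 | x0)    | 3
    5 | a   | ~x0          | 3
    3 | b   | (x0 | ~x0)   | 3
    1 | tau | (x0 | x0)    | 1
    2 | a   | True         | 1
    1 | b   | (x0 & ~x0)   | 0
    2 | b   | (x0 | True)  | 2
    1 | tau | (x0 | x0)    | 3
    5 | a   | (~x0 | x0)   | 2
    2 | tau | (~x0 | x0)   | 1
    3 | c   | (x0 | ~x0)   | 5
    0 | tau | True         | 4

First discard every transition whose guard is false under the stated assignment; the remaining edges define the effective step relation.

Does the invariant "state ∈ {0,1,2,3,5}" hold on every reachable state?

Answer: INVARIANT VIOLATED at state 4

Analysis:
Allowed set {0,1,2,3,5}
Reachable = {0,4}
  0: ok
  4: VIOLATES
witness against invariant: tau → 4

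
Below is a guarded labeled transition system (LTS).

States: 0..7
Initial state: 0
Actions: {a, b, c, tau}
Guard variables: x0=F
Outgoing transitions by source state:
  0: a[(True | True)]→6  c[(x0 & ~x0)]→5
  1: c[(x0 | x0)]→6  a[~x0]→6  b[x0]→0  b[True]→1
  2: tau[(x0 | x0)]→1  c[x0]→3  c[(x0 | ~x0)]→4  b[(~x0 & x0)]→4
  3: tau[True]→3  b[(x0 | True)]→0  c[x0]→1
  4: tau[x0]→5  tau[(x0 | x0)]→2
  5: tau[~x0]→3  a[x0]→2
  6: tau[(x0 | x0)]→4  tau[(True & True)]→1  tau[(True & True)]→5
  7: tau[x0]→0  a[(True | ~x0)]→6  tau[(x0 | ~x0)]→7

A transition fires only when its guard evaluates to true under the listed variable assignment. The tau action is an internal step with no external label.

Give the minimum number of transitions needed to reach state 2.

Answer: UNREACHABLE

Trace:
BFS to 2:
  Layer 0: {0}
  Layer 1: {6}
  Layer 2: {1,5}
  Layer 3: {3}
2 never appears.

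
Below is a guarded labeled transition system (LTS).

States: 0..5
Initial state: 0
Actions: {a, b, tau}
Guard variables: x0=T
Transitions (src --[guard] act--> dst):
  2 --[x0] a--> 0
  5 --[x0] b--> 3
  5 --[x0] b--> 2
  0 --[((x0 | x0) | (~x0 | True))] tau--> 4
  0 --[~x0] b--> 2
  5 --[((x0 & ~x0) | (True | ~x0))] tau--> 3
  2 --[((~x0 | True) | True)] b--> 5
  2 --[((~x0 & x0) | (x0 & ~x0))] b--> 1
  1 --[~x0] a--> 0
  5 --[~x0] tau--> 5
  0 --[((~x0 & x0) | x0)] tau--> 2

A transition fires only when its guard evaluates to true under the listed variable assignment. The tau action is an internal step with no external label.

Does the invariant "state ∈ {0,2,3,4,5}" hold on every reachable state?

Answer: INVARIANT HOLDS

Analysis:
Inv-set: {0,2,3,4,5}
R = {0,2,3,4,5}
  0: ✓
  2: ✓
  3: ✓
  4: ✓
  5: ✓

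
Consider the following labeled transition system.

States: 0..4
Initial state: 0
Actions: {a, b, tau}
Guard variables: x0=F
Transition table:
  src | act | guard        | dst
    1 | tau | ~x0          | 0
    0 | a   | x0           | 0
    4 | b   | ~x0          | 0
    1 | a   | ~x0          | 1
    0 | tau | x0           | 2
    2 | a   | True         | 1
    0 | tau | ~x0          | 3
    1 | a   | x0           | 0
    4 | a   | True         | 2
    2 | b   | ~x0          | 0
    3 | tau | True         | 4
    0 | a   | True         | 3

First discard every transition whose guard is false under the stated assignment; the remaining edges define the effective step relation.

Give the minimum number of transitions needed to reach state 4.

Answer: 2

Trace:
Layered search for 4:
  depth 0: {0}
  depth 1: {3}
  depth 2: {4}
first hit 4 at d=2 via a·tau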